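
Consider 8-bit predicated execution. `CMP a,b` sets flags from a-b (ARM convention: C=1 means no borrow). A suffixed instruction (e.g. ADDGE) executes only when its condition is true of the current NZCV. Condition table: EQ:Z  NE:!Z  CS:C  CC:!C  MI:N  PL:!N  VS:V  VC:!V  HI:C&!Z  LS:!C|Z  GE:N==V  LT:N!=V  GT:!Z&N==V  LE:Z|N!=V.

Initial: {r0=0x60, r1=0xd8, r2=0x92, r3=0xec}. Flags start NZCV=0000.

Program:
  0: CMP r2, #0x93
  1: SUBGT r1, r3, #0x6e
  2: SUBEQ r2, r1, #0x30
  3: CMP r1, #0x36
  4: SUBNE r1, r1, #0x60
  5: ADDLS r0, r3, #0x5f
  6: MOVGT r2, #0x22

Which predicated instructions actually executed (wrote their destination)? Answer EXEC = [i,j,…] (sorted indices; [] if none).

0: ✓ CMP  NZCV=1000
1: · SUBGT
2: · SUBEQ
3: ✓ CMP  NZCV=1010
4: ✓ SUBNE  r1←0x78
5: · ADDLS
6: · MOVGT

EXEC = [4]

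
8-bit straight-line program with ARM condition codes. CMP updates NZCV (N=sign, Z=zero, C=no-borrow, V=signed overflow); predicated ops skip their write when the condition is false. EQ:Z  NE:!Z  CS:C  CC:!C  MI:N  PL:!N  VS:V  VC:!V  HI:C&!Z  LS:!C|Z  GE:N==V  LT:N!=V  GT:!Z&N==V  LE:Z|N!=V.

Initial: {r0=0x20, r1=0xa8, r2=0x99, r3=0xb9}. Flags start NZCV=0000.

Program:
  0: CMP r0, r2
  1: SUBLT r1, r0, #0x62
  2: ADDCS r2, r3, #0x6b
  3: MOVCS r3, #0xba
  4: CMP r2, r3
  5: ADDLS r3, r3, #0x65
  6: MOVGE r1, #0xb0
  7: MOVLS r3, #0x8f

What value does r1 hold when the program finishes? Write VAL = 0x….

0: ✓ CMP  NZCV=1001
1: · SUBLT
2: · ADDCS
3: · MOVCS
4: ✓ CMP  NZCV=1000
5: ✓ ADDLS  r3←0x1e
6: · MOVGE
7: ✓ MOVLS  r3←0x8f

VAL = 0xa8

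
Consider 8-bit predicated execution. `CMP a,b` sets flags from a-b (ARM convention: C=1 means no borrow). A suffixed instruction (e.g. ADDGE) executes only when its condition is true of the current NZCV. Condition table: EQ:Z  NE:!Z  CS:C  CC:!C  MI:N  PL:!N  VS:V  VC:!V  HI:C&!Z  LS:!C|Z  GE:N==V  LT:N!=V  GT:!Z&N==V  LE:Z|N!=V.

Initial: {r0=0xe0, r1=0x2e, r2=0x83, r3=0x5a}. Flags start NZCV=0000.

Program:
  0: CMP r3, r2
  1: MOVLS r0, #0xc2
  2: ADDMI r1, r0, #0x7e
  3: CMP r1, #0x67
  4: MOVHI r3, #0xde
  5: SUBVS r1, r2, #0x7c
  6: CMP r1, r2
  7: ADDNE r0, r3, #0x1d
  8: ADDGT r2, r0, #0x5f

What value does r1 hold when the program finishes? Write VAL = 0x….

0: ✓ CMP  NZCV=1001
1: ✓ MOVLS  r0←0xc2
2: ✓ ADDMI  r1←0x40
3: ✓ CMP  NZCV=1000
4: · MOVHI
5: · SUBVS
6: ✓ CMP  NZCV=1001
7: ✓ ADDNE  r0←0x77
8: ✓ ADDGT  r2←0xd6

VAL = 0x40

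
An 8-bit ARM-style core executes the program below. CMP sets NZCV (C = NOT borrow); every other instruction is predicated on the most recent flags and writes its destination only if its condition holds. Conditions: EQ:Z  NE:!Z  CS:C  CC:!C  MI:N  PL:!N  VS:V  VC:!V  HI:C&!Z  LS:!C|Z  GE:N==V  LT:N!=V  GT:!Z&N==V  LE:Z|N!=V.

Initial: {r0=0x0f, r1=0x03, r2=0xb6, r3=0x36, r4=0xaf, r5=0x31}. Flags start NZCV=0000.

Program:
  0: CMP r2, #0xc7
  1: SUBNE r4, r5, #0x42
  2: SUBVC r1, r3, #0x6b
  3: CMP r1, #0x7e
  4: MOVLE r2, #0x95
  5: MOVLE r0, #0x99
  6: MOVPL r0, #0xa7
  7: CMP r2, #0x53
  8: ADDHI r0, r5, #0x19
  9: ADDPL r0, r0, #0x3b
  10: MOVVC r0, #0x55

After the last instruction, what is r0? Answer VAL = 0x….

[0] flags=1000 → (cmp)
[1] flags=1000 NE?T → r4=0xef
[2] flags=1000 VC?T → r1=0xcb
[3] flags=0011 → (cmp)
[4] flags=0011 LE?T → r2=0x95
[5] flags=0011 LE?T → r0=0x99
[6] flags=0011 PL?T → r0=0xa7
[7] flags=0011 → (cmp)
[8] flags=0011 HI?T → r0=0x4a
[9] flags=0011 PL?T → r0=0x85
[10] flags=0011 VC?F → skip

VAL = 0x85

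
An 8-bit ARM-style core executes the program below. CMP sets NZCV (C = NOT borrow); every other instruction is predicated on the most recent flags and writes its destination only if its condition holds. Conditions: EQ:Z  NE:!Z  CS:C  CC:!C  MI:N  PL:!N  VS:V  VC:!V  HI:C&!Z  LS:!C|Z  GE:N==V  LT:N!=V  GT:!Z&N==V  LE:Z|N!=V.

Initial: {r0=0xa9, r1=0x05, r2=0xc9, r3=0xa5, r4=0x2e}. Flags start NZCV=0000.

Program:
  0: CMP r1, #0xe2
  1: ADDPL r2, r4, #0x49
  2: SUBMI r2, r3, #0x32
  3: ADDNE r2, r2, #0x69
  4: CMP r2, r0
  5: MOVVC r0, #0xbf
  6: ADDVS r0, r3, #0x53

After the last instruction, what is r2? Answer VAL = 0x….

0: ✓ CMP  NZCV=0000
1: ✓ ADDPL  r2←0x77
2: · SUBMI
3: ✓ ADDNE  r2←0xe0
4: ✓ CMP  NZCV=0010
5: ✓ MOVVC  r0←0xbf
6: · ADDVS

VAL = 0xe0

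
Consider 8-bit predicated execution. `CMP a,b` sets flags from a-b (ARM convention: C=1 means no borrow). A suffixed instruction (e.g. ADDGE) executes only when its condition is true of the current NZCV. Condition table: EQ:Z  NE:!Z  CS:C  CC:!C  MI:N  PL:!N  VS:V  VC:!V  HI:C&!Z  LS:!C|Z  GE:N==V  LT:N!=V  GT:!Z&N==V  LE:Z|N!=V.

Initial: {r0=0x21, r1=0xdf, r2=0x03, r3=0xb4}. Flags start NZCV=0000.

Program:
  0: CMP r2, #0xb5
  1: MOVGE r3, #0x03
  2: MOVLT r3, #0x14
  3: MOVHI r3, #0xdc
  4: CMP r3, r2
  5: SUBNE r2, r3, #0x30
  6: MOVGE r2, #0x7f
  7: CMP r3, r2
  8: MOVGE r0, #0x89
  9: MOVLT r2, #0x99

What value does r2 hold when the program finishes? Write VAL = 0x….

VAL = 0x99

0: ✓ CMP  NZCV=0000
1: ✓ MOVGE  r3←0x03
2: · MOVLT
3: · MOVHI
4: ✓ CMP  NZCV=0110
5: · SUBNE
6: ✓ MOVGE  r2←0x7f
7: ✓ CMP  NZCV=1000
8: · MOVGE
9: ✓ MOVLT  r2←0x99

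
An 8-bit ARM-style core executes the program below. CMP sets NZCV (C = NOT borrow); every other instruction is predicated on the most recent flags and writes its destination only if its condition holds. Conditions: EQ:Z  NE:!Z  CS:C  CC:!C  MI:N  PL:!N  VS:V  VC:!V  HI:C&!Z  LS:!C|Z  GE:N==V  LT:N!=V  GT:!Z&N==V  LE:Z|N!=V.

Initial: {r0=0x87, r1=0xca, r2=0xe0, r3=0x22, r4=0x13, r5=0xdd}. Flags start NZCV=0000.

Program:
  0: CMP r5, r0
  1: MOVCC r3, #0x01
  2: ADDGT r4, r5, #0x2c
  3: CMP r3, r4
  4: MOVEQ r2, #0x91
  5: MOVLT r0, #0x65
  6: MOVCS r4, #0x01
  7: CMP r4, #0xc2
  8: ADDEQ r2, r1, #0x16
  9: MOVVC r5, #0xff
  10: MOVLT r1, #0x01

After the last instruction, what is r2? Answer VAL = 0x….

[0] flags=0010 → (cmp)
[1] flags=0010 CC?F → skip
[2] flags=0010 GT?T → r4=0x09
[3] flags=0010 → (cmp)
[4] flags=0010 EQ?F → skip
[5] flags=0010 LT?F → skip
[6] flags=0010 CS?T → r4=0x01
[7] flags=0000 → (cmp)
[8] flags=0000 EQ?F → skip
[9] flags=0000 VC?T → r5=0xff
[10] flags=0000 LT?F → skip

VAL = 0xe0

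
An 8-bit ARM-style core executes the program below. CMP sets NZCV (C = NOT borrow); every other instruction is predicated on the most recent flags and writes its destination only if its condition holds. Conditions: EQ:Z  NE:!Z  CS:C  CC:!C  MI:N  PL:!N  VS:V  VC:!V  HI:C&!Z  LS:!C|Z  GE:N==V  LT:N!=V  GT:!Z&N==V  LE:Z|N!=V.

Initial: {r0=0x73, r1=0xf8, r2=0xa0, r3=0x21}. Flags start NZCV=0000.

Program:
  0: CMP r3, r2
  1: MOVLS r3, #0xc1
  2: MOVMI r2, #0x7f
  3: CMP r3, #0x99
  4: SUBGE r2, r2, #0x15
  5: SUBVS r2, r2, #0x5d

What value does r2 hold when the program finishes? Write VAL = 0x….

[0] flags=1001 → (cmp)
[1] flags=1001 LS?T → r3=0xc1
[2] flags=1001 MI?T → r2=0x7f
[3] flags=0010 → (cmp)
[4] flags=0010 GE?T → r2=0x6a
[5] flags=0010 VS?F → skip

VAL = 0x6a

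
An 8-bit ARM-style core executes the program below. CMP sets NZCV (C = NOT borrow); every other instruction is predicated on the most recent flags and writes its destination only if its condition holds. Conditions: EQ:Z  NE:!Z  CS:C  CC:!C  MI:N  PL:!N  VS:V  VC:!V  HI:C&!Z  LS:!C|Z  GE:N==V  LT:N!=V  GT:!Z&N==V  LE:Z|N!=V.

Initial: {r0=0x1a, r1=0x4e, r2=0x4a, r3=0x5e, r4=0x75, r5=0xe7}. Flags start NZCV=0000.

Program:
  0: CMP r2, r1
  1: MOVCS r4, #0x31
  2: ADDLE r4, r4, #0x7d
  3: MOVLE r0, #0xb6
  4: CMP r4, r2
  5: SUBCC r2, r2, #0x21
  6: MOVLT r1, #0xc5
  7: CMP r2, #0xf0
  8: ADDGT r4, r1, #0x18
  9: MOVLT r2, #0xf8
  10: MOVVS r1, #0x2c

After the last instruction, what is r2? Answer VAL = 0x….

[0] flags=1000 → (cmp)
[1] flags=1000 CS?F → skip
[2] flags=1000 LE?T → r4=0xf2
[3] flags=1000 LE?T → r0=0xb6
[4] flags=1010 → (cmp)
[5] flags=1010 CC?F → skip
[6] flags=1010 LT?T → r1=0xc5
[7] flags=0000 → (cmp)
[8] flags=0000 GT?T → r4=0xdd
[9] flags=0000 LT?F → skip
[10] flags=0000 VS?F → skip

VAL = 0x4a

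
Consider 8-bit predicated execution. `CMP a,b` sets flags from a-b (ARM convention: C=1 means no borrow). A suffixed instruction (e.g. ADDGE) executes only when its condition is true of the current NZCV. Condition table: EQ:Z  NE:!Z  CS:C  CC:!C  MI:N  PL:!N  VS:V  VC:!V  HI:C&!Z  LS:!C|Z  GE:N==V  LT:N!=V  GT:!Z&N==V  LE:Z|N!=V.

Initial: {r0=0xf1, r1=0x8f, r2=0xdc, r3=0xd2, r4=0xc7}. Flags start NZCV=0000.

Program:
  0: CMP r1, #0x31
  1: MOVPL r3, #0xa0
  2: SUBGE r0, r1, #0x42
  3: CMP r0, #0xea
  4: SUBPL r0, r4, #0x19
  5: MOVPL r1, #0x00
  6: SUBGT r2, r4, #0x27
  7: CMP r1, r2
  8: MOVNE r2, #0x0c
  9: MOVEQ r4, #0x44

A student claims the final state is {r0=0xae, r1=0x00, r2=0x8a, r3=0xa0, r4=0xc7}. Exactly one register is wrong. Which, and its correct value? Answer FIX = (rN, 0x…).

[0] flags=0011 → (cmp)
[1] flags=0011 PL?T → r3=0xa0
[2] flags=0011 GE?F → skip
[3] flags=0010 → (cmp)
[4] flags=0010 PL?T → r0=0xae
[5] flags=0010 PL?T → r1=0x00
[6] flags=0010 GT?T → r2=0xa0
[7] flags=0000 → (cmp)
[8] flags=0000 NE?T → r2=0x0c
[9] flags=0000 EQ?F → skip

FIX = (r2, 0x0c)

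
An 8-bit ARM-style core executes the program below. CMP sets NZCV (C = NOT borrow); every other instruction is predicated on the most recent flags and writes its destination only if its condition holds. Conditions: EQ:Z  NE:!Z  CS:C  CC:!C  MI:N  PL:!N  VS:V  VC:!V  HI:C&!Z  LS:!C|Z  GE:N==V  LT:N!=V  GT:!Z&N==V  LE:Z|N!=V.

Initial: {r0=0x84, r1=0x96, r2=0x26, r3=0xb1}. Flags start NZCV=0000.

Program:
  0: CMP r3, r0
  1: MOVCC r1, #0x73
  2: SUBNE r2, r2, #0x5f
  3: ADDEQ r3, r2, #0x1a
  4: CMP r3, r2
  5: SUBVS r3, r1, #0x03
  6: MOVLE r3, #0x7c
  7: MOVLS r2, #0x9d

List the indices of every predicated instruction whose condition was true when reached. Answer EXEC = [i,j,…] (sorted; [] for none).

[0] flags=0010 → (cmp)
[1] flags=0010 CC?F → skip
[2] flags=0010 NE?T → r2=0xc7
[3] flags=0010 EQ?F → skip
[4] flags=1000 → (cmp)
[5] flags=1000 VS?F → skip
[6] flags=1000 LE?T → r3=0x7c
[7] flags=1000 LS?T → r2=0x9d

EXEC = [2,6,7]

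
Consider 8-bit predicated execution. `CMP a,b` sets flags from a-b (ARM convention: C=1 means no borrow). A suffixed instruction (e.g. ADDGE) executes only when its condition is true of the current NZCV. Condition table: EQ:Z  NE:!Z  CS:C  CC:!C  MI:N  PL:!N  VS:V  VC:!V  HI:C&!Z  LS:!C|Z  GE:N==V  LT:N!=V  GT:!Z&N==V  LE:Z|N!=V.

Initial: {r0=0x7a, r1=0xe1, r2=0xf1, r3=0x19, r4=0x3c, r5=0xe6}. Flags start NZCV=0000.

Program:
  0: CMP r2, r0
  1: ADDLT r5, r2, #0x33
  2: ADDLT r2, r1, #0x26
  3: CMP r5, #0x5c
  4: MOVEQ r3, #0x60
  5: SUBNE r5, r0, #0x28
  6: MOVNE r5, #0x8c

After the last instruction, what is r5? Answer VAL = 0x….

0: ✓ CMP  NZCV=0011
1: ✓ ADDLT  r5←0x24
2: ✓ ADDLT  r2←0x07
3: ✓ CMP  NZCV=1000
4: · MOVEQ
5: ✓ SUBNE  r5←0x52
6: ✓ MOVNE  r5←0x8c

VAL = 0x8c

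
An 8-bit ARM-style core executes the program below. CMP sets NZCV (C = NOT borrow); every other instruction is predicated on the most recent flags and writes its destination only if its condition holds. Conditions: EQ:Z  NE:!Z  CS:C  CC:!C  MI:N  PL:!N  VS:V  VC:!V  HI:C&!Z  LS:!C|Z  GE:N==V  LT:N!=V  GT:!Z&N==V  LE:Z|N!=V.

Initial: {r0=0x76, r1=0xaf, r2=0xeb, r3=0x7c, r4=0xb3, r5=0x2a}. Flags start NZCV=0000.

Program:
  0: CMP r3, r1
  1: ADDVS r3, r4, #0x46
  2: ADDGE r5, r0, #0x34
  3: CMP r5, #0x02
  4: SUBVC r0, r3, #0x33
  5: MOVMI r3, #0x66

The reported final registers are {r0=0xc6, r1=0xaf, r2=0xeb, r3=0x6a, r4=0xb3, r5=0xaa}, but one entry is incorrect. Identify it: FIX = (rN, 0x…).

FIX = (r3, 0x66)

0: ✓ CMP  NZCV=1001
1: ✓ ADDVS  r3←0xf9
2: ✓ ADDGE  r5←0xaa
3: ✓ CMP  NZCV=1010
4: ✓ SUBVC  r0←0xc6
5: ✓ MOVMI  r3←0x66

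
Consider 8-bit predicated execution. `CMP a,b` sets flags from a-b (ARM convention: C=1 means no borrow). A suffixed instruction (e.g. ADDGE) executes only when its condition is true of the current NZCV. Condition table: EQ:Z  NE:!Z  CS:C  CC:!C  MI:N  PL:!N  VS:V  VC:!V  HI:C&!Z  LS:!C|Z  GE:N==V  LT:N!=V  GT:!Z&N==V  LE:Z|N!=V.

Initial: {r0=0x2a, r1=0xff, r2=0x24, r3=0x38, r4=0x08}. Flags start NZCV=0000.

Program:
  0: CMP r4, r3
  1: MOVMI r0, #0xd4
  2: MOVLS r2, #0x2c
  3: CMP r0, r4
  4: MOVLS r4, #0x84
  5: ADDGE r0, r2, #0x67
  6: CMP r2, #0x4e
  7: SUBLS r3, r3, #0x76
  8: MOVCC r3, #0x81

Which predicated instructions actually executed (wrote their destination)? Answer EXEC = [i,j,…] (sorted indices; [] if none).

0: ✓ CMP  NZCV=1000
1: ✓ MOVMI  r0←0xd4
2: ✓ MOVLS  r2←0x2c
3: ✓ CMP  NZCV=1010
4: · MOVLS
5: · ADDGE
6: ✓ CMP  NZCV=1000
7: ✓ SUBLS  r3←0xc2
8: ✓ MOVCC  r3←0x81

EXEC = [1,2,7,8]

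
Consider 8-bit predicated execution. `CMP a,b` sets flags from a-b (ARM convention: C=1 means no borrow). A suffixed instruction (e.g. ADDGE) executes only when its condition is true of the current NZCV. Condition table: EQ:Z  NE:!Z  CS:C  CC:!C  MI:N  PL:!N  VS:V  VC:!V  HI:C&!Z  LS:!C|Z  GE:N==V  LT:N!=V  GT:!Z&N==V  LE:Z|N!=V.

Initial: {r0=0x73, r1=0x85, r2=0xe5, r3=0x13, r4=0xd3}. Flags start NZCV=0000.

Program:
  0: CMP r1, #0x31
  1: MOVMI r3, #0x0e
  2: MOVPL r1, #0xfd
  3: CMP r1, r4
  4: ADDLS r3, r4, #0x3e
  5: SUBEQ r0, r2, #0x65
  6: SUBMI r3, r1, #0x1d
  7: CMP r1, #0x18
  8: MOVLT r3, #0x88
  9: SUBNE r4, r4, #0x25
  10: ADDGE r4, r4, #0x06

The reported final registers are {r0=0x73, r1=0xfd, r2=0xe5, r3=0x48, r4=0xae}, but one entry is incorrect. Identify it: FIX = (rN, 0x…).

0: ✓ CMP  NZCV=0011
1: · MOVMI
2: ✓ MOVPL  r1←0xfd
3: ✓ CMP  NZCV=0010
4: · ADDLS
5: · SUBEQ
6: · SUBMI
7: ✓ CMP  NZCV=1010
8: ✓ MOVLT  r3←0x88
9: ✓ SUBNE  r4←0xae
10: · ADDGE

FIX = (r3, 0x88)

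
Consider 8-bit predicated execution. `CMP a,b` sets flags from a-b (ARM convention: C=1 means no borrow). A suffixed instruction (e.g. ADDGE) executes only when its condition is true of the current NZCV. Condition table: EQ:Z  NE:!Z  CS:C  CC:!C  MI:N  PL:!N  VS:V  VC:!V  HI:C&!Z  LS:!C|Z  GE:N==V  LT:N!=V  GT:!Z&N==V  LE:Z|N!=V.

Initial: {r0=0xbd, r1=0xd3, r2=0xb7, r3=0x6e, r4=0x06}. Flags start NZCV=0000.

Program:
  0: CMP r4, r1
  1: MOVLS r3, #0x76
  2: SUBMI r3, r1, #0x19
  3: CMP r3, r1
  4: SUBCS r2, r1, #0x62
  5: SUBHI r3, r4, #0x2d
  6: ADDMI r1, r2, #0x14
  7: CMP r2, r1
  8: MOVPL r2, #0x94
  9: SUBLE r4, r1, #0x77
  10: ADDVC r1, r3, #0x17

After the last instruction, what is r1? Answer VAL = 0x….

[0] flags=0000 → (cmp)
[1] flags=0000 LS?T → r3=0x76
[2] flags=0000 MI?F → skip
[3] flags=1001 → (cmp)
[4] flags=1001 CS?F → skip
[5] flags=1001 HI?F → skip
[6] flags=1001 MI?T → r1=0xcb
[7] flags=1000 → (cmp)
[8] flags=1000 PL?F → skip
[9] flags=1000 LE?T → r4=0x54
[10] flags=1000 VC?T → r1=0x8d

VAL = 0x8d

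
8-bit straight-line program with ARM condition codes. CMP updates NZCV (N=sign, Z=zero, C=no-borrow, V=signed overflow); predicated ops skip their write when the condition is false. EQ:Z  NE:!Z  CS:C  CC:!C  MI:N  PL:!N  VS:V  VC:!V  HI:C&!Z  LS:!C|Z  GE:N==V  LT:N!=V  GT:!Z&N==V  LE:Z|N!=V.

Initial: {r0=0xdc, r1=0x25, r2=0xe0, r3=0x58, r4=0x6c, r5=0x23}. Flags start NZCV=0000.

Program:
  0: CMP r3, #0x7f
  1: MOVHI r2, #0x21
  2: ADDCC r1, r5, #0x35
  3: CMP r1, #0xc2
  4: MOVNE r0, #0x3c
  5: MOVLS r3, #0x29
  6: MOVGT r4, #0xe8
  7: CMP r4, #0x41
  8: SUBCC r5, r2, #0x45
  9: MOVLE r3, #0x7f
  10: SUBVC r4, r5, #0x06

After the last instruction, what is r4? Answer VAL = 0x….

0: ✓ CMP  NZCV=1000
1: · MOVHI
2: ✓ ADDCC  r1←0x58
3: ✓ CMP  NZCV=1001
4: ✓ MOVNE  r0←0x3c
5: ✓ MOVLS  r3←0x29
6: ✓ MOVGT  r4←0xe8
7: ✓ CMP  NZCV=1010
8: · SUBCC
9: ✓ MOVLE  r3←0x7f
10: ✓ SUBVC  r4←0x1d

VAL = 0x1d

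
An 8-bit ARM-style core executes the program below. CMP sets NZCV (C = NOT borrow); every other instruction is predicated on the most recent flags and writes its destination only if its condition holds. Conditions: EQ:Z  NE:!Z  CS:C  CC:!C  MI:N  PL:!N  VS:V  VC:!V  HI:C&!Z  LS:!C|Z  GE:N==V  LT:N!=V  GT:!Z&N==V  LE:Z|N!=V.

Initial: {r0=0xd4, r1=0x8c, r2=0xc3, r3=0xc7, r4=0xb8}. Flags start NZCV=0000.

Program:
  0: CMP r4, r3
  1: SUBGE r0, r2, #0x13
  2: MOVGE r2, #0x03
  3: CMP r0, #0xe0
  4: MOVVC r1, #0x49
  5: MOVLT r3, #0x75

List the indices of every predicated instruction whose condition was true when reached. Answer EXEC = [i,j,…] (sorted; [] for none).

EXEC = [4,5]

[0] flags=1000 → (cmp)
[1] flags=1000 GE?F → skip
[2] flags=1000 GE?F → skip
[3] flags=1000 → (cmp)
[4] flags=1000 VC?T → r1=0x49
[5] flags=1000 LT?T → r3=0x75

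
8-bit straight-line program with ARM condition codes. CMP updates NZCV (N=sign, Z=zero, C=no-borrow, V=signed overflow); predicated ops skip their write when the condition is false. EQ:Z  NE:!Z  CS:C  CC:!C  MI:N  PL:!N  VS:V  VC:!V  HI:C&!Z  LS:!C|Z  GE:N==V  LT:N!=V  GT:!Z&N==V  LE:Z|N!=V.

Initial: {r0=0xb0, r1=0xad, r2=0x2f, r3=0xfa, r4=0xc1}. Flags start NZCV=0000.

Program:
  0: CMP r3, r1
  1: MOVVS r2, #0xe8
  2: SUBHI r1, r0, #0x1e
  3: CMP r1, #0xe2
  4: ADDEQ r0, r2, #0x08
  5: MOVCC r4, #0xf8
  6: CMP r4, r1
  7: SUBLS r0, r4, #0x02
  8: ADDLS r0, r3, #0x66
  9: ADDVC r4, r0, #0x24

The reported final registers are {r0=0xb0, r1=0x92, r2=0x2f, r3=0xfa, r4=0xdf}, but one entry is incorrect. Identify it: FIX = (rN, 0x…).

FIX = (r4, 0xd4)

0: ✓ CMP  NZCV=0010
1: · MOVVS
2: ✓ SUBHI  r1←0x92
3: ✓ CMP  NZCV=1000
4: · ADDEQ
5: ✓ MOVCC  r4←0xf8
6: ✓ CMP  NZCV=0010
7: · SUBLS
8: · ADDLS
9: ✓ ADDVC  r4←0xd4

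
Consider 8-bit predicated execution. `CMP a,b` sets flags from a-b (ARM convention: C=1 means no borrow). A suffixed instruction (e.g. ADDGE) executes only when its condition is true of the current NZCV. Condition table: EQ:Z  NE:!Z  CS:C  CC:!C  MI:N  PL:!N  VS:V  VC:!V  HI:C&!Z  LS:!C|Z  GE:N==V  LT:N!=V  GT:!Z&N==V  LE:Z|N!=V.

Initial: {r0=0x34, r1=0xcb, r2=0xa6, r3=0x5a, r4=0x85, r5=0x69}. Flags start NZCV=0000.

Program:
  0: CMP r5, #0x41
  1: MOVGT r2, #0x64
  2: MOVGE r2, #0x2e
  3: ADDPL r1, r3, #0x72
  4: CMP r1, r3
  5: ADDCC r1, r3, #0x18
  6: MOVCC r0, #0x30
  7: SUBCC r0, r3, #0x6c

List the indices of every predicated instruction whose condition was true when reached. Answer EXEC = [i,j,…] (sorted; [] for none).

EXEC = [1,2,3]

0: ✓ CMP  NZCV=0010
1: ✓ MOVGT  r2←0x64
2: ✓ MOVGE  r2←0x2e
3: ✓ ADDPL  r1←0xcc
4: ✓ CMP  NZCV=0011
5: · ADDCC
6: · MOVCC
7: · SUBCC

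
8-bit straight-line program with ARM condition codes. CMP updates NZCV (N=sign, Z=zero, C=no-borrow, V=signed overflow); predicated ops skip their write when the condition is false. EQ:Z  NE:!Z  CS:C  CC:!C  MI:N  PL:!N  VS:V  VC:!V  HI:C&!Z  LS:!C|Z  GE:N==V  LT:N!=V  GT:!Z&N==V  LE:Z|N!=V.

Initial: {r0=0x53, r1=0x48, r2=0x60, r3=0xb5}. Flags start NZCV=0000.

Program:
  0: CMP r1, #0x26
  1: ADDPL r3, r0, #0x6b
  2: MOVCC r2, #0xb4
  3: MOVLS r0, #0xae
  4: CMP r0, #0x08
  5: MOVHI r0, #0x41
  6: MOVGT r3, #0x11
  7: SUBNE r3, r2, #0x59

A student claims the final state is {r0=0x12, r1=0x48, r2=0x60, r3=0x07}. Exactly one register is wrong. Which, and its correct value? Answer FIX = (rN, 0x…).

0: ✓ CMP  NZCV=0010
1: ✓ ADDPL  r3←0xbe
2: · MOVCC
3: · MOVLS
4: ✓ CMP  NZCV=0010
5: ✓ MOVHI  r0←0x41
6: ✓ MOVGT  r3←0x11
7: ✓ SUBNE  r3←0x07

FIX = (r0, 0x41)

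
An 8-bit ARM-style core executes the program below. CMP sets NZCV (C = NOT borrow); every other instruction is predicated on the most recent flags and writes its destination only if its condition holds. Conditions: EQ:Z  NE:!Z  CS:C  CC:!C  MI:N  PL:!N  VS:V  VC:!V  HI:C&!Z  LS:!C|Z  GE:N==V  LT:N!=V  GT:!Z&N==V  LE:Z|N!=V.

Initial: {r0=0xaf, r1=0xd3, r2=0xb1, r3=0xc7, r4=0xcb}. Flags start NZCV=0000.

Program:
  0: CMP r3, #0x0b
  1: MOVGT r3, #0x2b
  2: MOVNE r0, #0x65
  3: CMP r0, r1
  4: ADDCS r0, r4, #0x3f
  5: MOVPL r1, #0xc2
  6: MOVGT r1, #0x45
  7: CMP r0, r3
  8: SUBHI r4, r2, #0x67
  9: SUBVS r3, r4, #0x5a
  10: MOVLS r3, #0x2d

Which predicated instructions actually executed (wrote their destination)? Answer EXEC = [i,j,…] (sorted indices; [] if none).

EXEC = [2,6,9,10]

0: ✓ CMP  NZCV=1010
1: · MOVGT
2: ✓ MOVNE  r0←0x65
3: ✓ CMP  NZCV=1001
4: · ADDCS
5: · MOVPL
6: ✓ MOVGT  r1←0x45
7: ✓ CMP  NZCV=1001
8: · SUBHI
9: ✓ SUBVS  r3←0x71
10: ✓ MOVLS  r3←0x2d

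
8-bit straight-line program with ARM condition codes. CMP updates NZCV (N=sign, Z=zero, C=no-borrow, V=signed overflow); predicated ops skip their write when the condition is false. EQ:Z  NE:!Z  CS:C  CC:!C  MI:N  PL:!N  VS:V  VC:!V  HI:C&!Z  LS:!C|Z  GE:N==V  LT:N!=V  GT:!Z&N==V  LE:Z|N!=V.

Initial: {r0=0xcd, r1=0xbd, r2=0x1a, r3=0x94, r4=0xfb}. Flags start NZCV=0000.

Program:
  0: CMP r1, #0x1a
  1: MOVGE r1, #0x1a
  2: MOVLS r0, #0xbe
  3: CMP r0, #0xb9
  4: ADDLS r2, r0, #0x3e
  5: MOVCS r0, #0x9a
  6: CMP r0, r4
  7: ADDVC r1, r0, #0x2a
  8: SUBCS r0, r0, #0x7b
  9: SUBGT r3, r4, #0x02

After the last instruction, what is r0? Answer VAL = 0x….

0: ✓ CMP  NZCV=1010
1: · MOVGE
2: · MOVLS
3: ✓ CMP  NZCV=0010
4: · ADDLS
5: ✓ MOVCS  r0←0x9a
6: ✓ CMP  NZCV=1000
7: ✓ ADDVC  r1←0xc4
8: · SUBCS
9: · SUBGT

VAL = 0x9a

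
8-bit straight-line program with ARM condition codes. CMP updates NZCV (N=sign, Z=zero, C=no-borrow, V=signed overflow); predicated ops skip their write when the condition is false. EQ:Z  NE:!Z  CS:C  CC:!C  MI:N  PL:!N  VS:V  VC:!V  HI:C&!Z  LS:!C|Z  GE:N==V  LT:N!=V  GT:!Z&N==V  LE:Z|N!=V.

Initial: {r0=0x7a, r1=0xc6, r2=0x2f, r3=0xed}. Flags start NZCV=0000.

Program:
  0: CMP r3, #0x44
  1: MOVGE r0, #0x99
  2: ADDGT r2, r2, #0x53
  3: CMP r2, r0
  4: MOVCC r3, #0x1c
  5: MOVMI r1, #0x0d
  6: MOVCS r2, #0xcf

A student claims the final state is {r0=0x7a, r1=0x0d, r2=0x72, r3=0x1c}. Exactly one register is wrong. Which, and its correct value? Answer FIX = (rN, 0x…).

FIX = (r2, 0x2f)

[0] flags=1010 → (cmp)
[1] flags=1010 GE?F → skip
[2] flags=1010 GT?F → skip
[3] flags=1000 → (cmp)
[4] flags=1000 CC?T → r3=0x1c
[5] flags=1000 MI?T → r1=0x0d
[6] flags=1000 CS?F → skip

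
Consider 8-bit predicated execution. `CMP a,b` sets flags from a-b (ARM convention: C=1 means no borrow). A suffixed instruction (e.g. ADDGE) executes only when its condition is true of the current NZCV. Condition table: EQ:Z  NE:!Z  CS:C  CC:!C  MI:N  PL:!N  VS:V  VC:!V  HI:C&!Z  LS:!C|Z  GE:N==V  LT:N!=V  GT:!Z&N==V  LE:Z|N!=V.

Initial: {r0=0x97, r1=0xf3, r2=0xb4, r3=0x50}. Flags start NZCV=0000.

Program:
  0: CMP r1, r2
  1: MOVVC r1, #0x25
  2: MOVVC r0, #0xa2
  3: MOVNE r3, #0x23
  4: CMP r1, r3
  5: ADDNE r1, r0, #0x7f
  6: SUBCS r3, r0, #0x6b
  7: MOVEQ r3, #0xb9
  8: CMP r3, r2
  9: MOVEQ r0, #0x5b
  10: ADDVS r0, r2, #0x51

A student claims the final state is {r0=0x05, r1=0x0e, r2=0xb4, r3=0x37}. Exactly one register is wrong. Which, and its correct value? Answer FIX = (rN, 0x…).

0: ✓ CMP  NZCV=0010
1: ✓ MOVVC  r1←0x25
2: ✓ MOVVC  r0←0xa2
3: ✓ MOVNE  r3←0x23
4: ✓ CMP  NZCV=0010
5: ✓ ADDNE  r1←0x21
6: ✓ SUBCS  r3←0x37
7: · MOVEQ
8: ✓ CMP  NZCV=1001
9: · MOVEQ
10: ✓ ADDVS  r0←0x05

FIX = (r1, 0x21)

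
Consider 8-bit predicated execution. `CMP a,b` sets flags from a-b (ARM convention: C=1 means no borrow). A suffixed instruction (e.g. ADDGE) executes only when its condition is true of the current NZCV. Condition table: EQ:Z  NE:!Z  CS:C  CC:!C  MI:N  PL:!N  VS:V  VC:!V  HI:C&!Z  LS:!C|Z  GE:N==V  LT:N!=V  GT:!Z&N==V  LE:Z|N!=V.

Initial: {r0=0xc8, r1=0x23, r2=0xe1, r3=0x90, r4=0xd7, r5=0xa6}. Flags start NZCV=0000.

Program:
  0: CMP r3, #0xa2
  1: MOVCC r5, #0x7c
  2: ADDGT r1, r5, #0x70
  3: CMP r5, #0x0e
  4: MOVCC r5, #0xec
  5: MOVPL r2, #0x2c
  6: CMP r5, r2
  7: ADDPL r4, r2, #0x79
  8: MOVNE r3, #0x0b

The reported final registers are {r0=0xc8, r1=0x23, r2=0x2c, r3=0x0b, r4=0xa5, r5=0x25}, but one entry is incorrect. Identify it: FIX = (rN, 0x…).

[0] flags=1000 → (cmp)
[1] flags=1000 CC?T → r5=0x7c
[2] flags=1000 GT?F → skip
[3] flags=0010 → (cmp)
[4] flags=0010 CC?F → skip
[5] flags=0010 PL?T → r2=0x2c
[6] flags=0010 → (cmp)
[7] flags=0010 PL?T → r4=0xa5
[8] flags=0010 NE?T → r3=0x0b

FIX = (r5, 0x7c)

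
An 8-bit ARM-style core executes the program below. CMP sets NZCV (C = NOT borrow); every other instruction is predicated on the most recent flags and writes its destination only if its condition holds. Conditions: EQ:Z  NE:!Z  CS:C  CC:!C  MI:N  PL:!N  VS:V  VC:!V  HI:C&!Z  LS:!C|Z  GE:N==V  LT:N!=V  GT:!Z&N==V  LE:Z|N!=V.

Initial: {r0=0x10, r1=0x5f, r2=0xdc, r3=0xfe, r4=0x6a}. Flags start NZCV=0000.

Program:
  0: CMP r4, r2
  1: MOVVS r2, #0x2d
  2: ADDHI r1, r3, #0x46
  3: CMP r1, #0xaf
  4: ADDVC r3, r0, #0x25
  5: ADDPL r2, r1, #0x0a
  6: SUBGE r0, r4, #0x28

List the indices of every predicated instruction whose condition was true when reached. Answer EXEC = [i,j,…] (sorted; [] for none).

EXEC = [1,6]

[0] flags=1001 → (cmp)
[1] flags=1001 VS?T → r2=0x2d
[2] flags=1001 HI?F → skip
[3] flags=1001 → (cmp)
[4] flags=1001 VC?F → skip
[5] flags=1001 PL?F → skip
[6] flags=1001 GE?T → r0=0x42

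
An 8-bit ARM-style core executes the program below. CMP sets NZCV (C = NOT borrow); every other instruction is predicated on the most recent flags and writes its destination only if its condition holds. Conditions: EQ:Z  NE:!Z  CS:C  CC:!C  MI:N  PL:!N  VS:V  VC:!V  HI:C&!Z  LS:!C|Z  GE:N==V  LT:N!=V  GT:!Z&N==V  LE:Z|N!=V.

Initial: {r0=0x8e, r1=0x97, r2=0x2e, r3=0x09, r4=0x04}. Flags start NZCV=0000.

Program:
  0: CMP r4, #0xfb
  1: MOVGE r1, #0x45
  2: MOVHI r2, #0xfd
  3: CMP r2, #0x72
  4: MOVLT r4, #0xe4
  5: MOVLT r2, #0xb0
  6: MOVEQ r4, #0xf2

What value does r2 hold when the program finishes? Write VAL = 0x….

0: ✓ CMP  NZCV=0000
1: ✓ MOVGE  r1←0x45
2: · MOVHI
3: ✓ CMP  NZCV=1000
4: ✓ MOVLT  r4←0xe4
5: ✓ MOVLT  r2←0xb0
6: · MOVEQ

VAL = 0xb0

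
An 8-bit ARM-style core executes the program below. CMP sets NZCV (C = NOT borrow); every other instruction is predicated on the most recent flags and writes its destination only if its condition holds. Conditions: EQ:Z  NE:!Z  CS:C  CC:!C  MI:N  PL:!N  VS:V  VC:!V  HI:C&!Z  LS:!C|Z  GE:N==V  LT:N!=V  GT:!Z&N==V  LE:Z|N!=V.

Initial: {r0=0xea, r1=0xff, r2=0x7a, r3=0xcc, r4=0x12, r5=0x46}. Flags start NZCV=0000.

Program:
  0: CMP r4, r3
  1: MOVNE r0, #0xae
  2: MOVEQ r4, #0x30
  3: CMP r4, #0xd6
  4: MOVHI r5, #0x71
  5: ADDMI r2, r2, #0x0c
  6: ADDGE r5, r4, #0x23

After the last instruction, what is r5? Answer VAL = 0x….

[0] flags=0000 → (cmp)
[1] flags=0000 NE?T → r0=0xae
[2] flags=0000 EQ?F → skip
[3] flags=0000 → (cmp)
[4] flags=0000 HI?F → skip
[5] flags=0000 MI?F → skip
[6] flags=0000 GE?T → r5=0x35

VAL = 0x35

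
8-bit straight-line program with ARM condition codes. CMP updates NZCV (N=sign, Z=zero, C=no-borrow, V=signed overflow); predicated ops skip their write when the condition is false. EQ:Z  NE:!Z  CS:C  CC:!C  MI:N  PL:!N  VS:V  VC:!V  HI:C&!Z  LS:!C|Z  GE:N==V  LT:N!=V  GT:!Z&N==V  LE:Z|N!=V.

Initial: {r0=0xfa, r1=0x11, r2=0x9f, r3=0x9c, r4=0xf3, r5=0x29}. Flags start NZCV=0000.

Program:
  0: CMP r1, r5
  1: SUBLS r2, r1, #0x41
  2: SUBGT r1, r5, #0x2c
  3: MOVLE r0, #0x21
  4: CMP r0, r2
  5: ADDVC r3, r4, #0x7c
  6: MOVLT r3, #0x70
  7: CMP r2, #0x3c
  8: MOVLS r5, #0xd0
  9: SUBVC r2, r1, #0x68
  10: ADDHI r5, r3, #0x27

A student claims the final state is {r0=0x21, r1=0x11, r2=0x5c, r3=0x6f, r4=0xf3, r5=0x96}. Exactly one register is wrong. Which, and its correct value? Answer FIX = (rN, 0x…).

0: ✓ CMP  NZCV=1000
1: ✓ SUBLS  r2←0xd0
2: · SUBGT
3: ✓ MOVLE  r0←0x21
4: ✓ CMP  NZCV=0000
5: ✓ ADDVC  r3←0x6f
6: · MOVLT
7: ✓ CMP  NZCV=1010
8: · MOVLS
9: ✓ SUBVC  r2←0xa9
10: ✓ ADDHI  r5←0x96

FIX = (r2, 0xa9)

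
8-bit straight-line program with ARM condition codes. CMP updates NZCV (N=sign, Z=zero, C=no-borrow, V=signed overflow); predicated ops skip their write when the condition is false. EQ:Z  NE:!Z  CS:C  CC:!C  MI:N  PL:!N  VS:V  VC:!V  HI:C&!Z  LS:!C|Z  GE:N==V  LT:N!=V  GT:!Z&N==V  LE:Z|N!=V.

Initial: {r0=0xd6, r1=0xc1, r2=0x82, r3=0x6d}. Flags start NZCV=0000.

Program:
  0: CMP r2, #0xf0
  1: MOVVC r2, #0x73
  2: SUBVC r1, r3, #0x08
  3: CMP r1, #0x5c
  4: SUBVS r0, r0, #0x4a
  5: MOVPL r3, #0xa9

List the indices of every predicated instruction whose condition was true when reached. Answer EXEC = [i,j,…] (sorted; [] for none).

[0] flags=1000 → (cmp)
[1] flags=1000 VC?T → r2=0x73
[2] flags=1000 VC?T → r1=0x65
[3] flags=0010 → (cmp)
[4] flags=0010 VS?F → skip
[5] flags=0010 PL?T → r3=0xa9

EXEC = [1,2,5]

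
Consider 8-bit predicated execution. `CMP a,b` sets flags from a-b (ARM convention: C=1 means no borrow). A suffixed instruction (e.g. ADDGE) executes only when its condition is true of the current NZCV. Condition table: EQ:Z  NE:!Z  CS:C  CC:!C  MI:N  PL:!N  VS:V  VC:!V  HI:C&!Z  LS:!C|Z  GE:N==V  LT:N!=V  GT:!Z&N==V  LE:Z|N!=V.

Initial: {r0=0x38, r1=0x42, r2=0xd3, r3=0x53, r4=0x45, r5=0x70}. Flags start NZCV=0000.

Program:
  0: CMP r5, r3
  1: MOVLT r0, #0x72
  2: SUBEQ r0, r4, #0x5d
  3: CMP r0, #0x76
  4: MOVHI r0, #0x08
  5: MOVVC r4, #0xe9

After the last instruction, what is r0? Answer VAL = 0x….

VAL = 0x38

[0] flags=0010 → (cmp)
[1] flags=0010 LT?F → skip
[2] flags=0010 EQ?F → skip
[3] flags=1000 → (cmp)
[4] flags=1000 HI?F → skip
[5] flags=1000 VC?T → r4=0xe9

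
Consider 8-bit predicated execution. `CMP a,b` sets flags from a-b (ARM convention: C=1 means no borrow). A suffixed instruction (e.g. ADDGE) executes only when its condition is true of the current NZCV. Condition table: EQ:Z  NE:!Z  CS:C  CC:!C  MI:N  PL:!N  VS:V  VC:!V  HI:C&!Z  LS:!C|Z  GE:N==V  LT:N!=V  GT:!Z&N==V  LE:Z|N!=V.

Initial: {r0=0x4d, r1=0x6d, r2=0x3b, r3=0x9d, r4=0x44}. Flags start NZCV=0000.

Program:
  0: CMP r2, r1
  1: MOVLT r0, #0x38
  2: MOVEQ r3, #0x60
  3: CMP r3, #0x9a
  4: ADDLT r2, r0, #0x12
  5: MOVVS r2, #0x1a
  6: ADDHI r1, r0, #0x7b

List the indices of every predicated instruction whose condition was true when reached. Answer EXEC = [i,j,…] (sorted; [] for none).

0: ✓ CMP  NZCV=1000
1: ✓ MOVLT  r0←0x38
2: · MOVEQ
3: ✓ CMP  NZCV=0010
4: · ADDLT
5: · MOVVS
6: ✓ ADDHI  r1←0xb3

EXEC = [1,6]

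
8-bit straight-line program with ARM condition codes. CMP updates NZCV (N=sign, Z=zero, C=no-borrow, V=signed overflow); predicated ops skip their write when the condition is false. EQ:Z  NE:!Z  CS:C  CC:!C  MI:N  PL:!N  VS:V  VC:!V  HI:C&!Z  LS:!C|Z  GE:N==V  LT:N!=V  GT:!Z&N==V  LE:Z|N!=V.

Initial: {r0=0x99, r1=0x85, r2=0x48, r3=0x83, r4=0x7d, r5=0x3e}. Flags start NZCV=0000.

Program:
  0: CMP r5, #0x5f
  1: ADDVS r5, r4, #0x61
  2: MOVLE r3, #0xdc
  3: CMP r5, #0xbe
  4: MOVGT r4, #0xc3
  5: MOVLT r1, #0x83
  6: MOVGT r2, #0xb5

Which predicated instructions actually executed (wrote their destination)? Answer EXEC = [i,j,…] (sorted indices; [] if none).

[0] flags=1000 → (cmp)
[1] flags=1000 VS?F → skip
[2] flags=1000 LE?T → r3=0xdc
[3] flags=1001 → (cmp)
[4] flags=1001 GT?T → r4=0xc3
[5] flags=1001 LT?F → skip
[6] flags=1001 GT?T → r2=0xb5

EXEC = [2,4,6]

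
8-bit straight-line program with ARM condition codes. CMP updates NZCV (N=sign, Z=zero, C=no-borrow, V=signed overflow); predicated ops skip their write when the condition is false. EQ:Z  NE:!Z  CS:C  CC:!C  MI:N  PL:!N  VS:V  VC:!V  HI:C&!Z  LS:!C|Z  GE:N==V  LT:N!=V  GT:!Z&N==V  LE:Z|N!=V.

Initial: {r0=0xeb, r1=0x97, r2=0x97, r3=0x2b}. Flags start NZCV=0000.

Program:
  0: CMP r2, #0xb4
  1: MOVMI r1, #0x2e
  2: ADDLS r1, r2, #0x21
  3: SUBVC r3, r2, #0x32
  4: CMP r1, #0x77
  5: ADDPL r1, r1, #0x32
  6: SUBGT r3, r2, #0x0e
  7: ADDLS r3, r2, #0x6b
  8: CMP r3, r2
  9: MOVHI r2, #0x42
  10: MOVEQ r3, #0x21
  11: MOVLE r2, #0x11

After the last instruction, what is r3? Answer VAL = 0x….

VAL = 0x65

0: ✓ CMP  NZCV=1000
1: ✓ MOVMI  r1←0x2e
2: ✓ ADDLS  r1←0xb8
3: ✓ SUBVC  r3←0x65
4: ✓ CMP  NZCV=0011
5: ✓ ADDPL  r1←0xea
6: · SUBGT
7: · ADDLS
8: ✓ CMP  NZCV=1001
9: · MOVHI
10: · MOVEQ
11: · MOVLE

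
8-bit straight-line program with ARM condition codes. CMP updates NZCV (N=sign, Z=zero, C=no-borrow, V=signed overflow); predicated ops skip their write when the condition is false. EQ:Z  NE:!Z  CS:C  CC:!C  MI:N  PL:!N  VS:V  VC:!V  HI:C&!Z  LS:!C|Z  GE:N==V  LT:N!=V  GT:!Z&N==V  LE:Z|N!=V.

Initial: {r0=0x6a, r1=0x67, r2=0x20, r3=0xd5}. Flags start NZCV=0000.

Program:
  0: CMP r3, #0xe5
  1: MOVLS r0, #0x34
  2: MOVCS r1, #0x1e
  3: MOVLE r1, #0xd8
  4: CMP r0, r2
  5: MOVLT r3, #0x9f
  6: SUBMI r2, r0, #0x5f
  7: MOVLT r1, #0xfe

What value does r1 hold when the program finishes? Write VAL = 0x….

0: ✓ CMP  NZCV=1000
1: ✓ MOVLS  r0←0x34
2: · MOVCS
3: ✓ MOVLE  r1←0xd8
4: ✓ CMP  NZCV=0010
5: · MOVLT
6: · SUBMI
7: · MOVLT

VAL = 0xd8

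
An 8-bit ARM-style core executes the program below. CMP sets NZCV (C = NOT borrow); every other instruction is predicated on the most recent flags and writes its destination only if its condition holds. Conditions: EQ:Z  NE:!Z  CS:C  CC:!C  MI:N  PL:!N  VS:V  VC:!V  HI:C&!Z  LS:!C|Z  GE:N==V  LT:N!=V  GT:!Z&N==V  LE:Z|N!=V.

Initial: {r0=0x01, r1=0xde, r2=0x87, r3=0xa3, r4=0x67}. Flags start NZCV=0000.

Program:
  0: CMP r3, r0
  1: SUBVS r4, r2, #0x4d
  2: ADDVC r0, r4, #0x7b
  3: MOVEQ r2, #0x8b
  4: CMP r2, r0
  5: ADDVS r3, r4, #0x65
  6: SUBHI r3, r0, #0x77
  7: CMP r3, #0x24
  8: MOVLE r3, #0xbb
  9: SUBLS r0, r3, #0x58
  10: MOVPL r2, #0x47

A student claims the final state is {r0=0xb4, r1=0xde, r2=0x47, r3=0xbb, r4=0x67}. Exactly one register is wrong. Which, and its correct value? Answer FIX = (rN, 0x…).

[0] flags=1010 → (cmp)
[1] flags=1010 VS?F → skip
[2] flags=1010 VC?T → r0=0xe2
[3] flags=1010 EQ?F → skip
[4] flags=1000 → (cmp)
[5] flags=1000 VS?F → skip
[6] flags=1000 HI?F → skip
[7] flags=0011 → (cmp)
[8] flags=0011 LE?T → r3=0xbb
[9] flags=0011 LS?F → skip
[10] flags=0011 PL?T → r2=0x47

FIX = (r0, 0xe2)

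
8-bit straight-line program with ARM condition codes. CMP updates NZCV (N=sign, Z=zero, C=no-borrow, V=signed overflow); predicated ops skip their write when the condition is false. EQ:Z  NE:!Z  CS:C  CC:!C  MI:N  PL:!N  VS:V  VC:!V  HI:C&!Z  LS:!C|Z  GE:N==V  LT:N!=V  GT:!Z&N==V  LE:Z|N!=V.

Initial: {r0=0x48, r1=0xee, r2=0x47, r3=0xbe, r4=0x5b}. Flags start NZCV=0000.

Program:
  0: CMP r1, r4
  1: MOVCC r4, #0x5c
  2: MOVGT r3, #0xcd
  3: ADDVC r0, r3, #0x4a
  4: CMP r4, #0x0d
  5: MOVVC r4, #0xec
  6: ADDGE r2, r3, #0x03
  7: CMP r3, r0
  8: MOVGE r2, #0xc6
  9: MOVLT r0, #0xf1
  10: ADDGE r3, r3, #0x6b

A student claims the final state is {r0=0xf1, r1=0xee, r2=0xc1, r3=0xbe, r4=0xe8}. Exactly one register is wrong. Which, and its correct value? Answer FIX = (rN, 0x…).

FIX = (r4, 0xec)

0: ✓ CMP  NZCV=1010
1: · MOVCC
2: · MOVGT
3: ✓ ADDVC  r0←0x08
4: ✓ CMP  NZCV=0010
5: ✓ MOVVC  r4←0xec
6: ✓ ADDGE  r2←0xc1
7: ✓ CMP  NZCV=1010
8: · MOVGE
9: ✓ MOVLT  r0←0xf1
10: · ADDGE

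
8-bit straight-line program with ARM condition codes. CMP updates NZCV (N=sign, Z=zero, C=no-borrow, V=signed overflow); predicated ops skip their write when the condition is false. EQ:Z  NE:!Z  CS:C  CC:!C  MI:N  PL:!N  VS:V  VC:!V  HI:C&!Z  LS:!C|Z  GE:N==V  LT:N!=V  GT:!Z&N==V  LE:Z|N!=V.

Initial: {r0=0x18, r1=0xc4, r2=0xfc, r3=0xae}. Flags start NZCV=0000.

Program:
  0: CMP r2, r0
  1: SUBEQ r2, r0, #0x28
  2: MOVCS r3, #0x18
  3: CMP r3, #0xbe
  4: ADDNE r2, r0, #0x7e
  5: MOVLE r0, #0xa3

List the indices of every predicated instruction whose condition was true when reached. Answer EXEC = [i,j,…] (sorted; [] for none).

0: ✓ CMP  NZCV=1010
1: · SUBEQ
2: ✓ MOVCS  r3←0x18
3: ✓ CMP  NZCV=0000
4: ✓ ADDNE  r2←0x96
5: · MOVLE

EXEC = [2,4]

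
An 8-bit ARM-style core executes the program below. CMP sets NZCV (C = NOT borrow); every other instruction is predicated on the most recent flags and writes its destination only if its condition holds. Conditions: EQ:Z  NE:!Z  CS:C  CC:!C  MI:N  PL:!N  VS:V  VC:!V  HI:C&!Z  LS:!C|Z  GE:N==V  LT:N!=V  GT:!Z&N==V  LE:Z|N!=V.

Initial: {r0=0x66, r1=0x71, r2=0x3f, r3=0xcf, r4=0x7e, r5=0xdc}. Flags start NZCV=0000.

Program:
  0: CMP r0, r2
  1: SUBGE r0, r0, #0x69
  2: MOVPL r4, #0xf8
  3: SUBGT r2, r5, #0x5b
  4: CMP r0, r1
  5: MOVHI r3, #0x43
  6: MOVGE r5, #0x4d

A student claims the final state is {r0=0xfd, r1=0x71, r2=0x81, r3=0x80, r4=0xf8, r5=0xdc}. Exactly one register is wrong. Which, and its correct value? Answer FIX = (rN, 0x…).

[0] flags=0010 → (cmp)
[1] flags=0010 GE?T → r0=0xfd
[2] flags=0010 PL?T → r4=0xf8
[3] flags=0010 GT?T → r2=0x81
[4] flags=1010 → (cmp)
[5] flags=1010 HI?T → r3=0x43
[6] flags=1010 GE?F → skip

FIX = (r3, 0x43)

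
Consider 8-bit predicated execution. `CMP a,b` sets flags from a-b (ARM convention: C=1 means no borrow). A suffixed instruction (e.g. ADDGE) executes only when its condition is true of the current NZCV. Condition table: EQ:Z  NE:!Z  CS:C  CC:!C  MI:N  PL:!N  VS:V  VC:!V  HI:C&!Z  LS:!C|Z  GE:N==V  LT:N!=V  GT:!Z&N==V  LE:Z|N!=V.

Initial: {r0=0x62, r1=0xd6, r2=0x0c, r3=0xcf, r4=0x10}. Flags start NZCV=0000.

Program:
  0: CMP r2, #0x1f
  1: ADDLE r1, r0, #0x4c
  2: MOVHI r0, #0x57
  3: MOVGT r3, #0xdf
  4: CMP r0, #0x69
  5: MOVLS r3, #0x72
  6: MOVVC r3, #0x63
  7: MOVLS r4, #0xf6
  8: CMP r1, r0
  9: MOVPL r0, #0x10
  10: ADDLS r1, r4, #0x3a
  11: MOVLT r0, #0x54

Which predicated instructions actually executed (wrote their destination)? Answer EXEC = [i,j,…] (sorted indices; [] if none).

EXEC = [1,5,6,7,9,11]

[0] flags=1000 → (cmp)
[1] flags=1000 LE?T → r1=0xae
[2] flags=1000 HI?F → skip
[3] flags=1000 GT?F → skip
[4] flags=1000 → (cmp)
[5] flags=1000 LS?T → r3=0x72
[6] flags=1000 VC?T → r3=0x63
[7] flags=1000 LS?T → r4=0xf6
[8] flags=0011 → (cmp)
[9] flags=0011 PL?T → r0=0x10
[10] flags=0011 LS?F → skip
[11] flags=0011 LT?T → r0=0x54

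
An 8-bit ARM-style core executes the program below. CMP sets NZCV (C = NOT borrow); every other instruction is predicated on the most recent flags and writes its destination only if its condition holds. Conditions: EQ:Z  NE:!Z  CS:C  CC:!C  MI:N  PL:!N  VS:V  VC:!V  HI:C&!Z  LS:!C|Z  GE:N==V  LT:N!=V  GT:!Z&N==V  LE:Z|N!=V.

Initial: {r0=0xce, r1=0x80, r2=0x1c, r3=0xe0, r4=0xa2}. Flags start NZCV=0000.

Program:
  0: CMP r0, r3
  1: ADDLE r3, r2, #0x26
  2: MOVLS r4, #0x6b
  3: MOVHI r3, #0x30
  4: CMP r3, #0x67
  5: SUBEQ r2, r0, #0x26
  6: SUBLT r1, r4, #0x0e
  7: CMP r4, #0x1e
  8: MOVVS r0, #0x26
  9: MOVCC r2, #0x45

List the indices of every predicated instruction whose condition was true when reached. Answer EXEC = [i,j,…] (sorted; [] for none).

EXEC = [1,2,6]

[0] flags=1000 → (cmp)
[1] flags=1000 LE?T → r3=0x42
[2] flags=1000 LS?T → r4=0x6b
[3] flags=1000 HI?F → skip
[4] flags=1000 → (cmp)
[5] flags=1000 EQ?F → skip
[6] flags=1000 LT?T → r1=0x5d
[7] flags=0010 → (cmp)
[8] flags=0010 VS?F → skip
[9] flags=0010 CC?F → skip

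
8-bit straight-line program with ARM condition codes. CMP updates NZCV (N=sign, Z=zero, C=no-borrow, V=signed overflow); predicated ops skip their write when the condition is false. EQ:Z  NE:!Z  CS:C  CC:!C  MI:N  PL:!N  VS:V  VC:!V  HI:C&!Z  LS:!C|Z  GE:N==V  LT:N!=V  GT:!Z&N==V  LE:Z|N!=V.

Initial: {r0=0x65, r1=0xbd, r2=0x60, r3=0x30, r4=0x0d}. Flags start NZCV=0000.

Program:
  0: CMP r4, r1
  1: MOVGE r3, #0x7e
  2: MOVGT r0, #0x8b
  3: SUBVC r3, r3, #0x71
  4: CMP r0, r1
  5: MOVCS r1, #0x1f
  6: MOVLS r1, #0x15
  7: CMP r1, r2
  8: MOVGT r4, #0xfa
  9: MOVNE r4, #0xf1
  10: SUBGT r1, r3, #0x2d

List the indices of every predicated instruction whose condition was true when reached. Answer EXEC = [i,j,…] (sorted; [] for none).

EXEC = [1,2,3,6,9]

[0] flags=0000 → (cmp)
[1] flags=0000 GE?T → r3=0x7e
[2] flags=0000 GT?T → r0=0x8b
[3] flags=0000 VC?T → r3=0x0d
[4] flags=1000 → (cmp)
[5] flags=1000 CS?F → skip
[6] flags=1000 LS?T → r1=0x15
[7] flags=1000 → (cmp)
[8] flags=1000 GT?F → skip
[9] flags=1000 NE?T → r4=0xf1
[10] flags=1000 GT?F → skip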